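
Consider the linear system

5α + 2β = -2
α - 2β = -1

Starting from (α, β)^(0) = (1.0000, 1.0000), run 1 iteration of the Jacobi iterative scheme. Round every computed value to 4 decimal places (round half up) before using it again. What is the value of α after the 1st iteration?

Iteration 1:
  α = (-2 - (2)·1.0000) / (5) = -0.8000
  β = (-1 - (1)·1.0000) / (-2) = 1.0000

-0.8000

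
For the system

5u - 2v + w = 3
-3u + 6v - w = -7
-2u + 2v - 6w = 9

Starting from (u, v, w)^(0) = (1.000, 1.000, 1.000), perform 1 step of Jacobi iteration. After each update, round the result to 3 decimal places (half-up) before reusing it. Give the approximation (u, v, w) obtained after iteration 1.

(0.800, -0.500, -1.500)

Iteration 1:
  u = (3 - (-2)·1.000 - (1)·1.000) / (5) = 0.800
  v = (-7 - (-3)·1.000 - (-1)·1.000) / (6) = -0.500
  w = (9 - (-2)·1.000 - (2)·1.000) / (-6) = -1.500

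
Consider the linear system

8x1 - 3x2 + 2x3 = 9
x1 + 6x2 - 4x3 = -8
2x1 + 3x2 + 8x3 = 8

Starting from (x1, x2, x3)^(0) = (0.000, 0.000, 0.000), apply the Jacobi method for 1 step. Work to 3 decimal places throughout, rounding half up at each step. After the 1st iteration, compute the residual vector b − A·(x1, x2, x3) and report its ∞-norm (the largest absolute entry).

5.999

Iteration 1:
  x1 = (9 - (-3)·0.000 - (2)·0.000) / (8) = 1.125
  x2 = (-8 - (1)·0.000 - (-4)·0.000) / (6) = -1.333
  x3 = (8 - (2)·0.000 - (3)·0.000) / (8) = 1.000
Residual b − A·x = (-5.999, 2.873, 1.749); ∞-norm = 5.999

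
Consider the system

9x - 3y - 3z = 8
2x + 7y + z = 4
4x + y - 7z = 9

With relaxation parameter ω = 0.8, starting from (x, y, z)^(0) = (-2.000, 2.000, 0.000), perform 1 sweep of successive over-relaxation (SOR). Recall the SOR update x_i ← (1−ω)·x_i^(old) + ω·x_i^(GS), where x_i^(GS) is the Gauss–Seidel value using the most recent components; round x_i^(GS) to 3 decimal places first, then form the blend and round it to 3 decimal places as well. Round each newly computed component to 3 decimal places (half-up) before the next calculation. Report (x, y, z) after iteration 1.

Iteration 1:
  x: GS value = (8 - (-3)·2.000 - (-3)·0.000) / (9) = 1.556;  x ← (1−ω)·-2.000 + ω·1.556 = 0.845
  y: GS value = (4 - (2)·0.845 - (1)·0.000) / (7) = 0.330;  y ← (1−ω)·2.000 + ω·0.330 = 0.664
  z: GS value = (9 - (4)·0.845 - (1)·0.664) / (-7) = -0.708;  z ← (1−ω)·0.000 + ω·-0.708 = -0.566

(0.845, 0.664, -0.566)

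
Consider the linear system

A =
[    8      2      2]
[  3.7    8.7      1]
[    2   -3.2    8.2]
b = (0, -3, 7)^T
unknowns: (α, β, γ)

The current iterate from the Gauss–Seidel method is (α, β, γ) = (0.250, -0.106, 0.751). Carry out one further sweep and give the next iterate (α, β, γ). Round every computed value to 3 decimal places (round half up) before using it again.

One sweep:
  α = (0 - (2)·-0.106 - (2)·0.751) / (8) = -0.161
  β = (-3 - (3.7)·-0.161 - (1)·0.751) / (8.7) = -0.363
  γ = (7 - (2)·-0.161 - (-3.2)·-0.363) / (8.2) = 0.751

(-0.161, -0.363, 0.751)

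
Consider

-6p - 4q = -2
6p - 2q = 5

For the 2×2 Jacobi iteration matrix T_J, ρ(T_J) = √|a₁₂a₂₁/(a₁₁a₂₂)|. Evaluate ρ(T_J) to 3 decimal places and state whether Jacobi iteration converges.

a₁₂a₂₁/(a₁₁a₂₂) = (-4)·(6) / ((-6)·(-2)) = -2.000000
ρ = √|-2.000000| = √2.000000 = 1.414
ρ > 1, so Jacobi diverges

1.414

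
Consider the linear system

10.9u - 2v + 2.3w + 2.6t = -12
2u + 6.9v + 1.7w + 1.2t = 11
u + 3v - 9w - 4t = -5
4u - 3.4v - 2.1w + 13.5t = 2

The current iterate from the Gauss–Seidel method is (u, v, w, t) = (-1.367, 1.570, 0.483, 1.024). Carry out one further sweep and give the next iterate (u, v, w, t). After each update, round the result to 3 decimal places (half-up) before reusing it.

One sweep:
  u = (-12 - (-2)·1.570 - (2.3)·0.483 - (2.6)·1.024) / (10.9) = -1.159
  v = (11 - (2)·-1.159 - (1.7)·0.483 - (1.2)·1.024) / (6.9) = 1.633
  w = (-5 - (1)·-1.159 - (3)·1.633 - (-4)·1.024) / (-9) = 0.516
  t = (2 - (4)·-1.159 - (-3.4)·1.633 - (-2.1)·0.516) / (13.5) = 0.983

(-1.159, 1.633, 0.516, 0.983)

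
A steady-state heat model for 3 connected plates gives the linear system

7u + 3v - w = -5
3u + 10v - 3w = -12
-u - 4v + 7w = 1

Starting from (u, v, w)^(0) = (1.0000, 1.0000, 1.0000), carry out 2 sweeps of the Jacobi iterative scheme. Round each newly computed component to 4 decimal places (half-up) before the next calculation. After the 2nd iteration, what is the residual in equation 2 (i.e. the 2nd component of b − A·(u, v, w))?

-7.3953

Iteration 1:
  u = (-5 - (3)·1.0000 - (-1)·1.0000) / (7) = -1.0000
  v = (-12 - (3)·1.0000 - (-3)·1.0000) / (10) = -1.2000
  w = (1 - (-1)·1.0000 - (-4)·1.0000) / (7) = 0.8571
Iteration 2:
  u = (-5 - (3)·-1.2000 - (-1)·0.8571) / (7) = -0.0776
  v = (-12 - (3)·-1.0000 - (-3)·0.8571) / (10) = -0.6429
  w = (1 - (-1)·-1.0000 - (-4)·-1.2000) / (7) = -0.6857
Residual b − A·x = (-3.2138, -7.3953, 3.1507)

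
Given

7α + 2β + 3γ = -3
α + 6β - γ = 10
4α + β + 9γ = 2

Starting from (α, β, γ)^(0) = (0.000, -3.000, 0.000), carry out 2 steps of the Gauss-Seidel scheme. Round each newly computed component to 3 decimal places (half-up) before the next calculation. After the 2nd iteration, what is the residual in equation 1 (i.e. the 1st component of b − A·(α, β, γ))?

Iteration 1:
  α = (-3 - (2)·-3.000 - (3)·0.000) / (7) = 0.429
  β = (10 - (1)·0.429 - (-1)·0.000) / (6) = 1.595
  γ = (2 - (4)·0.429 - (1)·1.595) / (9) = -0.146
Iteration 2:
  α = (-3 - (2)·1.595 - (3)·-0.146) / (7) = -0.822
  β = (10 - (1)·-0.822 - (-1)·-0.146) / (6) = 1.779
  γ = (2 - (4)·-0.822 - (1)·1.779) / (9) = 0.390
Residual b − A·x = (-1.974, 0.538, -0.001)

-1.974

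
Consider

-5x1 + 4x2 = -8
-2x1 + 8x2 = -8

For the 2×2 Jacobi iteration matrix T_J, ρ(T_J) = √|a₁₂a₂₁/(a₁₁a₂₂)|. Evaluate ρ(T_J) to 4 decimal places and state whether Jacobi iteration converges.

a₁₂a₂₁/(a₁₁a₂₂) = (4)·(-2) / ((-5)·(8)) = 0.200000
ρ = √|0.200000| = √0.200000 = 0.4472
ρ < 1, so Jacobi converges

0.4472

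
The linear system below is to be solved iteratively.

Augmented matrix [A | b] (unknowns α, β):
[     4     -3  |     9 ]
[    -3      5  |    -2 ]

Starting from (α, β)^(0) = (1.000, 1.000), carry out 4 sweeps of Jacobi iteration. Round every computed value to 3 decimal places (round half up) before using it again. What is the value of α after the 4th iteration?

Iteration 1:
  α = (9 - (-3)·1.000) / (4) = 3.000
  β = (-2 - (-3)·1.000) / (5) = 0.200
Iteration 2:
  α = (9 - (-3)·0.200) / (4) = 2.400
  β = (-2 - (-3)·3.000) / (5) = 1.400
Iteration 3:
  α = (9 - (-3)·1.400) / (4) = 3.300
  β = (-2 - (-3)·2.400) / (5) = 1.040
Iteration 4:
  α = (9 - (-3)·1.040) / (4) = 3.030
  β = (-2 - (-3)·3.300) / (5) = 1.580

3.030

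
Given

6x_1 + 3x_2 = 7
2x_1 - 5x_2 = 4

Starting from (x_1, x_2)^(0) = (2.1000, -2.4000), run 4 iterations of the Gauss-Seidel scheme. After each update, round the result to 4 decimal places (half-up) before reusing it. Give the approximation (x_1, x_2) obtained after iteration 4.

Iteration 1:
  x_1 = (7 - (3)·-2.4000) / (6) = 2.3667
  x_2 = (4 - (2)·2.3667) / (-5) = 0.1467
Iteration 2:
  x_1 = (7 - (3)·0.1467) / (6) = 1.0933
  x_2 = (4 - (2)·1.0933) / (-5) = -0.3627
Iteration 3:
  x_1 = (7 - (3)·-0.3627) / (6) = 1.3480
  x_2 = (4 - (2)·1.3480) / (-5) = -0.2608
Iteration 4:
  x_1 = (7 - (3)·-0.2608) / (6) = 1.2971
  x_2 = (4 - (2)·1.2971) / (-5) = -0.2812

(1.2971, -0.2812)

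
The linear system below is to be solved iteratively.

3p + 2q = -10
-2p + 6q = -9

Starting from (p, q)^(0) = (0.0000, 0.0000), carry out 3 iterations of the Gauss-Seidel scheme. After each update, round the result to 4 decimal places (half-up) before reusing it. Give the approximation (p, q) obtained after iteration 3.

Iteration 1:
  p = (-10 - (2)·0.0000) / (3) = -3.3333
  q = (-9 - (-2)·-3.3333) / (6) = -2.6111
Iteration 2:
  p = (-10 - (2)·-2.6111) / (3) = -1.5926
  q = (-9 - (-2)·-1.5926) / (6) = -2.0309
Iteration 3:
  p = (-10 - (2)·-2.0309) / (3) = -1.9794
  q = (-9 - (-2)·-1.9794) / (6) = -2.1598

(-1.9794, -2.1598)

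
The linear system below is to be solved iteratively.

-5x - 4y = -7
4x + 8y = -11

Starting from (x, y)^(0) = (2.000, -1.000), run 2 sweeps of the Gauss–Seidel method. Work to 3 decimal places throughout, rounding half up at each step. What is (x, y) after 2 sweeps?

Iteration 1:
  x = (-7 - (-4)·-1.000) / (-5) = 2.200
  y = (-11 - (4)·2.200) / (8) = -2.475
Iteration 2:
  x = (-7 - (-4)·-2.475) / (-5) = 3.380
  y = (-11 - (4)·3.380) / (8) = -3.065

(3.380, -3.065)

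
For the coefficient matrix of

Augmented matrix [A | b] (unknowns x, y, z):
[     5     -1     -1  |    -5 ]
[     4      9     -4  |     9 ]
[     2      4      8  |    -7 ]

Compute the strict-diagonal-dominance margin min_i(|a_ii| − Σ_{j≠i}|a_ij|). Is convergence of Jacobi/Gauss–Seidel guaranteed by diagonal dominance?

row 1: |5| − (1+1) = 3
row 2: |9| − (4+4) = 1
row 3: |8| − (2+4) = 2
minimum over rows = 1 → strictly diagonally dominant (convergence guaranteed)

1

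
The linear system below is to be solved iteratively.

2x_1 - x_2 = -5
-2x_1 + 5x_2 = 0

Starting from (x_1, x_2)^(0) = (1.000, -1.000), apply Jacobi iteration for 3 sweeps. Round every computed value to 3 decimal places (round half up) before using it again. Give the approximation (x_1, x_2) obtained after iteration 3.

Iteration 1:
  x_1 = (-5 - (-1)·-1.000) / (2) = -3.000
  x_2 = (0 - (-2)·1.000) / (5) = 0.400
Iteration 2:
  x_1 = (-5 - (-1)·0.400) / (2) = -2.300
  x_2 = (0 - (-2)·-3.000) / (5) = -1.200
Iteration 3:
  x_1 = (-5 - (-1)·-1.200) / (2) = -3.100
  x_2 = (0 - (-2)·-2.300) / (5) = -0.920

(-3.100, -0.920)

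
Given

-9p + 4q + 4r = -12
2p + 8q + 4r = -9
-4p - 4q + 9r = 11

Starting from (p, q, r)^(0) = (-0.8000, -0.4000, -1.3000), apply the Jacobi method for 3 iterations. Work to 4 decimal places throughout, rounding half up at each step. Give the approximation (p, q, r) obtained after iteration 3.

(1.2191, -2.1827, 1.1793)

Iteration 1:
  p = (-12 - (4)·-0.4000 - (4)·-1.3000) / (-9) = 0.5778
  q = (-9 - (2)·-0.8000 - (4)·-1.3000) / (8) = -0.2750
  r = (11 - (-4)·-0.8000 - (-4)·-0.4000) / (9) = 0.6889
Iteration 2:
  p = (-12 - (4)·-0.2750 - (4)·0.6889) / (-9) = 1.5173
  q = (-9 - (2)·0.5778 - (4)·0.6889) / (8) = -1.6139
  r = (11 - (-4)·0.5778 - (-4)·-0.2750) / (9) = 1.3568
Iteration 3:
  p = (-12 - (4)·-1.6139 - (4)·1.3568) / (-9) = 1.2191
  q = (-9 - (2)·1.5173 - (4)·1.3568) / (8) = -2.1827
  r = (11 - (-4)·1.5173 - (-4)·-1.6139) / (9) = 1.1793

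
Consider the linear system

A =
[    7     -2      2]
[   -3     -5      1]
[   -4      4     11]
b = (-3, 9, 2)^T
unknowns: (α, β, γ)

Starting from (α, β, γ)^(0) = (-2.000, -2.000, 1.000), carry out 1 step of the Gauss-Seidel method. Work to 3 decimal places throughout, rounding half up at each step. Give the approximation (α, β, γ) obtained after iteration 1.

Iteration 1:
  α = (-3 - (-2)·-2.000 - (2)·1.000) / (7) = -1.286
  β = (9 - (-3)·-1.286 - (1)·1.000) / (-5) = -0.828
  γ = (2 - (-4)·-1.286 - (4)·-0.828) / (11) = 0.015

(-1.286, -0.828, 0.015)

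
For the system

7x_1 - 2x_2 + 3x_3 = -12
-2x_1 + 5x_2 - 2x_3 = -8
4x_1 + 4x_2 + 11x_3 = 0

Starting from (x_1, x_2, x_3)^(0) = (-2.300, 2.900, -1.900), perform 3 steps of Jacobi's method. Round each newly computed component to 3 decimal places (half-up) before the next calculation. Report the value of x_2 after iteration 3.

Iteration 1:
  x_1 = (-12 - (-2)·2.900 - (3)·-1.900) / (7) = -0.071
  x_2 = (-8 - (-2)·-2.300 - (-2)·-1.900) / (5) = -3.280
  x_3 = (0 - (4)·-2.300 - (4)·2.900) / (11) = -0.218
Iteration 2:
  x_1 = (-12 - (-2)·-3.280 - (3)·-0.218) / (7) = -2.558
  x_2 = (-8 - (-2)·-0.071 - (-2)·-0.218) / (5) = -1.716
  x_3 = (0 - (4)·-0.071 - (4)·-3.280) / (11) = 1.219
Iteration 3:
  x_1 = (-12 - (-2)·-1.716 - (3)·1.219) / (7) = -2.727
  x_2 = (-8 - (-2)·-2.558 - (-2)·1.219) / (5) = -2.136
  x_3 = (0 - (4)·-2.558 - (4)·-1.716) / (11) = 1.554

-2.136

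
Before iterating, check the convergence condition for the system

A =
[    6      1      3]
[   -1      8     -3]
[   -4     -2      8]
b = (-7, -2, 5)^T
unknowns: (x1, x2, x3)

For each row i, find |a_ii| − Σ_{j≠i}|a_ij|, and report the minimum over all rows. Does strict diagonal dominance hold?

2

row 1: |6| − (1+3) = 2
row 2: |8| − (1+3) = 4
row 3: |8| − (4+2) = 2
minimum over rows = 2 → strictly diagonally dominant (convergence guaranteed)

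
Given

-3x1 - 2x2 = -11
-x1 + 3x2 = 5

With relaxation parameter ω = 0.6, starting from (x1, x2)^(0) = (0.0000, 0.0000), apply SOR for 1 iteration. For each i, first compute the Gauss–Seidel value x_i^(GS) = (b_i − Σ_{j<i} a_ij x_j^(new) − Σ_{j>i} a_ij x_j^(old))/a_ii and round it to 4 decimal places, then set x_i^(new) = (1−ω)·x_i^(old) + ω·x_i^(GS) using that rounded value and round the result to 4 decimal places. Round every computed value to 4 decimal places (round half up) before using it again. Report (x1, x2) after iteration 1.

Iteration 1:
  x1: GS value = (-11 - (-2)·0.0000) / (-3) = 3.6667;  x1 ← (1−ω)·0.0000 + ω·3.6667 = 2.2000
  x2: GS value = (5 - (-1)·2.2000) / (3) = 2.4000;  x2 ← (1−ω)·0.0000 + ω·2.4000 = 1.4400

(2.2000, 1.4400)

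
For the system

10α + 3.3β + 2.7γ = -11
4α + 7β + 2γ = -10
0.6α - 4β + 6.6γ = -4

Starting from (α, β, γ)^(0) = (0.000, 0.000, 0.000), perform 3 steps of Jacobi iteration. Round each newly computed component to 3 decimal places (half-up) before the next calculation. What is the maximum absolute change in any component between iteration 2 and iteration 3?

0.428

Iteration 1:
  α = (-11 - (3.3)·0.000 - (2.7)·0.000) / (10) = -1.100
  β = (-10 - (4)·0.000 - (2)·0.000) / (7) = -1.429
  γ = (-4 - (0.6)·0.000 - (-4)·0.000) / (6.6) = -0.606
Iteration 2:
  α = (-11 - (3.3)·-1.429 - (2.7)·-0.606) / (10) = -0.465
  β = (-10 - (4)·-1.100 - (2)·-0.606) / (7) = -0.627
  γ = (-4 - (0.6)·-1.100 - (-4)·-1.429) / (6.6) = -1.372
Iteration 3:
  α = (-11 - (3.3)·-0.627 - (2.7)·-1.372) / (10) = -0.523
  β = (-10 - (4)·-0.465 - (2)·-1.372) / (7) = -0.771
  γ = (-4 - (0.6)·-0.465 - (-4)·-0.627) / (6.6) = -0.944
Change: (-0.058, -0.144, 0.428) → max |·| = 0.428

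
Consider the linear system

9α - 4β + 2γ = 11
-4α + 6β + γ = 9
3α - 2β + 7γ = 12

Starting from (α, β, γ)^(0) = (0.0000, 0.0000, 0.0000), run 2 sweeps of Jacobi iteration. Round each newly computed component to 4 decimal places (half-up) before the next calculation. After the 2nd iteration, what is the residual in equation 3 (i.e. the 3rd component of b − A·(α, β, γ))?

Iteration 1:
  α = (11 - (-4)·0.0000 - (2)·0.0000) / (9) = 1.2222
  β = (9 - (-4)·0.0000 - (1)·0.0000) / (6) = 1.5000
  γ = (12 - (3)·0.0000 - (-2)·0.0000) / (7) = 1.7143
Iteration 2:
  α = (11 - (-4)·1.5000 - (2)·1.7143) / (9) = 1.5079
  β = (9 - (-4)·1.2222 - (1)·1.7143) / (6) = 2.0291
  γ = (12 - (3)·1.2222 - (-2)·1.5000) / (7) = 1.6191
Residual b − A·x = (2.3071, 1.2379, 0.2008)

0.2008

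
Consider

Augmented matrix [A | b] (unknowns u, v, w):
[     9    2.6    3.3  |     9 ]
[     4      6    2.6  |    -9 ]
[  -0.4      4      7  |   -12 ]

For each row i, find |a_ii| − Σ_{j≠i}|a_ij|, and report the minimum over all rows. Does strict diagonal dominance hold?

-0.6

row 1: |9| − (2.6+3.3) = 3.1
row 2: |6| − (4+2.6) = -0.6
row 3: |7| − (0.4+4) = 2.6
minimum over rows = -0.6 → not strictly diagonally dominant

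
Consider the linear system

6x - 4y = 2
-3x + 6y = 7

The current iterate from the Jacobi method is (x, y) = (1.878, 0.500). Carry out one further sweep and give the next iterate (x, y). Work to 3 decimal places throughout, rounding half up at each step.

(0.667, 2.106)

One sweep:
  x = (2 - (-4)·0.500) / (6) = 0.667
  y = (7 - (-3)·1.878) / (6) = 2.106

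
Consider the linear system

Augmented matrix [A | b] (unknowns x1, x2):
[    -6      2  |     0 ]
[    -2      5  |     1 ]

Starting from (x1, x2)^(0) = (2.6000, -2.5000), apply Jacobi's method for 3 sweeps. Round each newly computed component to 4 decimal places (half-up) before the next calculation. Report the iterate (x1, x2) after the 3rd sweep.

(-0.0444, 0.3653)

Iteration 1:
  x1 = (0 - (2)·-2.5000) / (-6) = -0.8333
  x2 = (1 - (-2)·2.6000) / (5) = 1.2400
Iteration 2:
  x1 = (0 - (2)·1.2400) / (-6) = 0.4133
  x2 = (1 - (-2)·-0.8333) / (5) = -0.1333
Iteration 3:
  x1 = (0 - (2)·-0.1333) / (-6) = -0.0444
  x2 = (1 - (-2)·0.4133) / (5) = 0.3653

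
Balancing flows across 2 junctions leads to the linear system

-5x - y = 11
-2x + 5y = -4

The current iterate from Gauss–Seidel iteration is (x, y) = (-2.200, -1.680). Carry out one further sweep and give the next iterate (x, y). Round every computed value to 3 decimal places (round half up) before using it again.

(-1.864, -1.546)

One sweep:
  x = (11 - (-1)·-1.680) / (-5) = -1.864
  y = (-4 - (-2)·-1.864) / (5) = -1.546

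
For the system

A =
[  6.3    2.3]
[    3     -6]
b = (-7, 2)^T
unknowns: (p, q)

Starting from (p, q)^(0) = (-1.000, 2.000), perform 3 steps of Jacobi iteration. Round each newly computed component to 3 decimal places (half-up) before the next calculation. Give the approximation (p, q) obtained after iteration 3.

(-0.653, -0.737)

Iteration 1:
  p = (-7 - (2.3)·2.000) / (6.3) = -1.841
  q = (2 - (3)·-1.000) / (-6) = -0.833
Iteration 2:
  p = (-7 - (2.3)·-0.833) / (6.3) = -0.807
  q = (2 - (3)·-1.841) / (-6) = -1.254
Iteration 3:
  p = (-7 - (2.3)·-1.254) / (6.3) = -0.653
  q = (2 - (3)·-0.807) / (-6) = -0.737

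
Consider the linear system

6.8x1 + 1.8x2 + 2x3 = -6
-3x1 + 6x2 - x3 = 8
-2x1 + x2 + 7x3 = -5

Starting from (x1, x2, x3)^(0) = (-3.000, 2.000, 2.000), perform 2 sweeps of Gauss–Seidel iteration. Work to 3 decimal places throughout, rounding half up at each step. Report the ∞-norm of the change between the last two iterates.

Iteration 1:
  x1 = (-6 - (1.8)·2.000 - (2)·2.000) / (6.8) = -2.000
  x2 = (8 - (-3)·-2.000 - (-1)·2.000) / (6) = 0.667
  x3 = (-5 - (-2)·-2.000 - (1)·0.667) / (7) = -1.381
Iteration 2:
  x1 = (-6 - (1.8)·0.667 - (2)·-1.381) / (6.8) = -0.653
  x2 = (8 - (-3)·-0.653 - (-1)·-1.381) / (6) = 0.777
  x3 = (-5 - (-2)·-0.653 - (1)·0.777) / (7) = -1.012
Change: (1.347, 0.110, 0.369) → max |·| = 1.347

1.347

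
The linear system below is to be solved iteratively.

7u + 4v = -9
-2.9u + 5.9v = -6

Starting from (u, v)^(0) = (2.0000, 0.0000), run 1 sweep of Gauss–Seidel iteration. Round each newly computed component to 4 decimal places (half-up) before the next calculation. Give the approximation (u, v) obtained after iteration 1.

Iteration 1:
  u = (-9 - (4)·0.0000) / (7) = -1.2857
  v = (-6 - (-2.9)·-1.2857) / (5.9) = -1.6489

(-1.2857, -1.6489)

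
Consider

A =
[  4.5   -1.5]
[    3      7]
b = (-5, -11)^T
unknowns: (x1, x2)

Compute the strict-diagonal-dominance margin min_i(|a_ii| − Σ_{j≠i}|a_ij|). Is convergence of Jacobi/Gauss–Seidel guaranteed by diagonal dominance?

3

row 1: |4.5| − (1.5) = 3
row 2: |7| − (3) = 4
minimum over rows = 3 → strictly diagonally dominant (convergence guaranteed)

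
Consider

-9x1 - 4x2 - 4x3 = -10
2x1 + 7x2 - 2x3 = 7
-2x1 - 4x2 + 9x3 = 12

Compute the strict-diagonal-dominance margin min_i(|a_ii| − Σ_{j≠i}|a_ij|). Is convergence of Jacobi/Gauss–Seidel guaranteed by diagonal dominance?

1

row 1: |-9| − (4+4) = 1
row 2: |7| − (2+2) = 3
row 3: |9| − (2+4) = 3
minimum over rows = 1 → strictly diagonally dominant (convergence guaranteed)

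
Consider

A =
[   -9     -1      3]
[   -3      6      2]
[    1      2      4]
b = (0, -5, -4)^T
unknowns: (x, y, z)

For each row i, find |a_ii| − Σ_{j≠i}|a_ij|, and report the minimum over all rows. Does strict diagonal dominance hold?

row 1: |-9| − (1+3) = 5
row 2: |6| − (3+2) = 1
row 3: |4| − (1+2) = 1
minimum over rows = 1 → strictly diagonally dominant (convergence guaranteed)

1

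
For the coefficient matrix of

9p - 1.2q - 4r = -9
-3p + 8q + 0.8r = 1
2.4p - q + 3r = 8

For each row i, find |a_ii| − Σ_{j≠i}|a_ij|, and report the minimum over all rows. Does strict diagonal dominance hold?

-0.4

row 1: |9| − (1.2+4) = 3.8
row 2: |8| − (3+0.8) = 4.2
row 3: |3| − (2.4+1) = -0.4
minimum over rows = -0.4 → not strictly diagonally dominant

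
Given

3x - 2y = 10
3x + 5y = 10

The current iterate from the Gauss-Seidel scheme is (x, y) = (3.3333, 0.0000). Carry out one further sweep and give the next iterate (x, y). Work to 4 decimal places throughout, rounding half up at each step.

One sweep:
  x = (10 - (-2)·0.0000) / (3) = 3.3333
  y = (10 - (3)·3.3333) / (5) = 0.0000

(3.3333, 0.0000)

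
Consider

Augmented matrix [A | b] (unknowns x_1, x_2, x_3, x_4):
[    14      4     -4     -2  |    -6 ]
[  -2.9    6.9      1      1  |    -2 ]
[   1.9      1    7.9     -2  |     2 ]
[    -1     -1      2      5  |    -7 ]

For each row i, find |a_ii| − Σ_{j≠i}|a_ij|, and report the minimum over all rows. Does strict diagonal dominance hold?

1

row 1: |14| − (4+4+2) = 4
row 2: |6.9| − (2.9+1+1) = 2
row 3: |7.9| − (1.9+1+2) = 3
row 4: |5| − (1+1+2) = 1
minimum over rows = 1 → strictly diagonally dominant (convergence guaranteed)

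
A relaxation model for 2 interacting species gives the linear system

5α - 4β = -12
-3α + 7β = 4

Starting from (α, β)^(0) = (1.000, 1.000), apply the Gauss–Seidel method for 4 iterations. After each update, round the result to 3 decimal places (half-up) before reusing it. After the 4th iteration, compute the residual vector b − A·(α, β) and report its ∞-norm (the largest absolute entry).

Iteration 1:
  α = (-12 - (-4)·1.000) / (5) = -1.600
  β = (4 - (-3)·-1.600) / (7) = -0.114
Iteration 2:
  α = (-12 - (-4)·-0.114) / (5) = -2.491
  β = (4 - (-3)·-2.491) / (7) = -0.496
Iteration 3:
  α = (-12 - (-4)·-0.496) / (5) = -2.797
  β = (4 - (-3)·-2.797) / (7) = -0.627
Iteration 4:
  α = (-12 - (-4)·-0.627) / (5) = -2.902
  β = (4 - (-3)·-2.902) / (7) = -0.672
Residual b − A·x = (-0.178, -0.002); ∞-norm = 0.178

0.178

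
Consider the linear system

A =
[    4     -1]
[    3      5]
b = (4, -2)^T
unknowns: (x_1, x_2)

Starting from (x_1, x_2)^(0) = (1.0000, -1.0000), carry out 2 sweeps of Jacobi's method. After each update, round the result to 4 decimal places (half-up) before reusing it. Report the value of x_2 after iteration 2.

Iteration 1:
  x_1 = (4 - (-1)·-1.0000) / (4) = 0.7500
  x_2 = (-2 - (3)·1.0000) / (5) = -1.0000
Iteration 2:
  x_1 = (4 - (-1)·-1.0000) / (4) = 0.7500
  x_2 = (-2 - (3)·0.7500) / (5) = -0.8500

-0.8500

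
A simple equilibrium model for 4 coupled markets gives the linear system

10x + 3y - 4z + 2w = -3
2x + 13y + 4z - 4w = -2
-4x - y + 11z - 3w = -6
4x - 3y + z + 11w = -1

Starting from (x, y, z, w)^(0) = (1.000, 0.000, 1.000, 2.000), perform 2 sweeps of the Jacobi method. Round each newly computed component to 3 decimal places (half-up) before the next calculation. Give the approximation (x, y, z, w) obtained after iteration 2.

(-0.045, -0.387, -0.803, -0.015)

Iteration 1:
  x = (-3 - (3)·0.000 - (-4)·1.000 - (2)·2.000) / (10) = -0.300
  y = (-2 - (2)·1.000 - (4)·1.000 - (-4)·2.000) / (13) = 0.000
  z = (-6 - (-4)·1.000 - (-1)·0.000 - (-3)·2.000) / (11) = 0.364
  w = (-1 - (4)·1.000 - (-3)·0.000 - (1)·1.000) / (11) = -0.545
Iteration 2:
  x = (-3 - (3)·0.000 - (-4)·0.364 - (2)·-0.545) / (10) = -0.045
  y = (-2 - (2)·-0.300 - (4)·0.364 - (-4)·-0.545) / (13) = -0.387
  z = (-6 - (-4)·-0.300 - (-1)·0.000 - (-3)·-0.545) / (11) = -0.803
  w = (-1 - (4)·-0.300 - (-3)·0.000 - (1)·0.364) / (11) = -0.015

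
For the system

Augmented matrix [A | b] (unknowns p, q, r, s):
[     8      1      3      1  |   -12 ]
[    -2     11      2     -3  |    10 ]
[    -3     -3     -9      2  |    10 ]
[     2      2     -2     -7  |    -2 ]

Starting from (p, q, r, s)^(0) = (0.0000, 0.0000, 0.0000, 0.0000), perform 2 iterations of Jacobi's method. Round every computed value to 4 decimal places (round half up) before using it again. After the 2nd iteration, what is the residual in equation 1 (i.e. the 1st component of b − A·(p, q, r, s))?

-0.9369

Iteration 1:
  p = (-12 - (1)·0.0000 - (3)·0.0000 - (1)·0.0000) / (8) = -1.5000
  q = (10 - (-2)·0.0000 - (2)·0.0000 - (-3)·0.0000) / (11) = 0.9091
  r = (10 - (-3)·0.0000 - (-3)·0.0000 - (2)·0.0000) / (-9) = -1.1111
  s = (-2 - (2)·0.0000 - (2)·0.0000 - (-2)·0.0000) / (-7) = 0.2857
Iteration 2:
  p = (-12 - (1)·0.9091 - (3)·-1.1111 - (1)·0.2857) / (8) = -1.2327
  q = (10 - (-2)·-1.5000 - (2)·-1.1111 - (-3)·0.2857) / (11) = 0.9163
  r = (10 - (-3)·-1.5000 - (-3)·0.9091 - (2)·0.2857) / (-9) = -0.8507
  s = (-2 - (2)·-1.5000 - (2)·0.9091 - (-2)·-1.1111) / (-7) = 0.4343
Residual b − A·x = (-0.9369, 0.4596, 0.5259, -0.0285)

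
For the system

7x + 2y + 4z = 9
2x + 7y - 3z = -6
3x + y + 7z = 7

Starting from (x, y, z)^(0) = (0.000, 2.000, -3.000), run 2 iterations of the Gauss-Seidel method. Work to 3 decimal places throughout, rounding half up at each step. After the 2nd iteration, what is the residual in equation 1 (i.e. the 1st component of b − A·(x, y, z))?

Iteration 1:
  x = (9 - (2)·2.000 - (4)·-3.000) / (7) = 2.429
  y = (-6 - (2)·2.429 - (-3)·-3.000) / (7) = -2.837
  z = (7 - (3)·2.429 - (1)·-2.837) / (7) = 0.364
Iteration 2:
  x = (9 - (2)·-2.837 - (4)·0.364) / (7) = 1.888
  y = (-6 - (2)·1.888 - (-3)·0.364) / (7) = -1.241
  z = (7 - (3)·1.888 - (1)·-1.241) / (7) = 0.368
Residual b − A·x = (-3.206, 0.015, 0.001)

-3.206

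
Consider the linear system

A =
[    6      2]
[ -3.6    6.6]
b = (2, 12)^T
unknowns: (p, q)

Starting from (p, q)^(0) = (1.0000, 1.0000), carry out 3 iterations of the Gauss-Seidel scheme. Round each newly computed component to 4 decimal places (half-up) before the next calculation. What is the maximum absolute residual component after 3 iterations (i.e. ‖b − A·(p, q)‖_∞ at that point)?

0.0544

Iteration 1:
  p = (2 - (2)·1.0000) / (6) = 0.0000
  q = (12 - (-3.6)·0.0000) / (6.6) = 1.8182
Iteration 2:
  p = (2 - (2)·1.8182) / (6) = -0.2727
  q = (12 - (-3.6)·-0.2727) / (6.6) = 1.6694
Iteration 3:
  p = (2 - (2)·1.6694) / (6) = -0.2231
  q = (12 - (-3.6)·-0.2231) / (6.6) = 1.6965
Residual b − A·x = (-0.0544, -0.0001); ∞-norm = 0.0544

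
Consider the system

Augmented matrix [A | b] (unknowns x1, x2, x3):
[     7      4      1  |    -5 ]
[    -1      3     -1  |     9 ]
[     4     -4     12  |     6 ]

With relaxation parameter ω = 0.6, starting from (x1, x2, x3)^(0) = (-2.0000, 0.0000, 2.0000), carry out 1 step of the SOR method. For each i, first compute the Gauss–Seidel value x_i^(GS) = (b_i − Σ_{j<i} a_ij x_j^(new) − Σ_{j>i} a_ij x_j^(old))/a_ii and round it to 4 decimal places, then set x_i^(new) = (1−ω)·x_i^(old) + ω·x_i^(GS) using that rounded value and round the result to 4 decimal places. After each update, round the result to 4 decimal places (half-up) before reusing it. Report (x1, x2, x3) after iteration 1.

(-1.4000, 1.9200, 1.7640)

Iteration 1:
  x1: GS value = (-5 - (4)·0.0000 - (1)·2.0000) / (7) = -1.0000;  x1 ← (1−ω)·-2.0000 + ω·-1.0000 = -1.4000
  x2: GS value = (9 - (-1)·-1.4000 - (-1)·2.0000) / (3) = 3.2000;  x2 ← (1−ω)·0.0000 + ω·3.2000 = 1.9200
  x3: GS value = (6 - (4)·-1.4000 - (-4)·1.9200) / (12) = 1.6067;  x3 ← (1−ω)·2.0000 + ω·1.6067 = 1.7640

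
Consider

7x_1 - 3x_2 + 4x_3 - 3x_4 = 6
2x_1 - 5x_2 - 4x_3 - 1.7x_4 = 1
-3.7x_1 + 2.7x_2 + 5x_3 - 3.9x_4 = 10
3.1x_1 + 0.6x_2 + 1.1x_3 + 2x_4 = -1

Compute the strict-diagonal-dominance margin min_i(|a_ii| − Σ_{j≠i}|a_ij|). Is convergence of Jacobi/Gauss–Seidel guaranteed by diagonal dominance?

row 1: |7| − (3+4+3) = -3
row 2: |-5| − (2+4+1.7) = -2.7
row 3: |5| − (3.7+2.7+3.9) = -5.3
row 4: |2| − (3.1+0.6+1.1) = -2.8
minimum over rows = -5.3 → not strictly diagonally dominant

-5.3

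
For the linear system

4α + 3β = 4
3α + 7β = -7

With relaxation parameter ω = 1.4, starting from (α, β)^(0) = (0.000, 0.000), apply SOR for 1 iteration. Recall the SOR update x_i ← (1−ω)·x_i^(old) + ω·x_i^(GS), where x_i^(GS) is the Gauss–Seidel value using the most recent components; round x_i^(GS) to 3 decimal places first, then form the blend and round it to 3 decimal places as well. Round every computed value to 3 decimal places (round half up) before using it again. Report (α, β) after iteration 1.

Iteration 1:
  α: GS value = (4 - (3)·0.000) / (4) = 1.000;  α ← (1−ω)·0.000 + ω·1.000 = 1.400
  β: GS value = (-7 - (3)·1.400) / (7) = -1.600;  β ← (1−ω)·0.000 + ω·-1.600 = -2.240

(1.400, -2.240)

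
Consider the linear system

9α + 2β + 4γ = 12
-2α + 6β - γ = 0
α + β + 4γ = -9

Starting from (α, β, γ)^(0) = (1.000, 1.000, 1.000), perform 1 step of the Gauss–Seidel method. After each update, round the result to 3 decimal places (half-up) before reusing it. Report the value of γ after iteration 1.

-2.514

Iteration 1:
  α = (12 - (2)·1.000 - (4)·1.000) / (9) = 0.667
  β = (0 - (-2)·0.667 - (-1)·1.000) / (6) = 0.389
  γ = (-9 - (1)·0.667 - (1)·0.389) / (4) = -2.514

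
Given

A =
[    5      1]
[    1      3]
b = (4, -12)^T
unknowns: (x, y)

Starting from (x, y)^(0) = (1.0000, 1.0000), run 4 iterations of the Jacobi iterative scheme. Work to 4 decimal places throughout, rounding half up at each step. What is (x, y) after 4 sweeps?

(1.7111, -4.5467)

Iteration 1:
  x = (4 - (1)·1.0000) / (5) = 0.6000
  y = (-12 - (1)·1.0000) / (3) = -4.3333
Iteration 2:
  x = (4 - (1)·-4.3333) / (5) = 1.6667
  y = (-12 - (1)·0.6000) / (3) = -4.2000
Iteration 3:
  x = (4 - (1)·-4.2000) / (5) = 1.6400
  y = (-12 - (1)·1.6667) / (3) = -4.5556
Iteration 4:
  x = (4 - (1)·-4.5556) / (5) = 1.7111
  y = (-12 - (1)·1.6400) / (3) = -4.5467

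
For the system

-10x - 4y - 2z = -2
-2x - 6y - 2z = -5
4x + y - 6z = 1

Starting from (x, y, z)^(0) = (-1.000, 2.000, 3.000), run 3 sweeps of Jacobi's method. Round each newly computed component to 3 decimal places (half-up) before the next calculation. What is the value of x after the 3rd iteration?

Iteration 1:
  x = (-2 - (-4)·2.000 - (-2)·3.000) / (-10) = -1.200
  y = (-5 - (-2)·-1.000 - (-2)·3.000) / (-6) = 0.167
  z = (1 - (4)·-1.000 - (1)·2.000) / (-6) = -0.500
Iteration 2:
  x = (-2 - (-4)·0.167 - (-2)·-0.500) / (-10) = 0.233
  y = (-5 - (-2)·-1.200 - (-2)·-0.500) / (-6) = 1.400
  z = (1 - (4)·-1.200 - (1)·0.167) / (-6) = -0.939
Iteration 3:
  x = (-2 - (-4)·1.400 - (-2)·-0.939) / (-10) = -0.172
  y = (-5 - (-2)·0.233 - (-2)·-0.939) / (-6) = 1.069
  z = (1 - (4)·0.233 - (1)·1.400) / (-6) = 0.222

-0.172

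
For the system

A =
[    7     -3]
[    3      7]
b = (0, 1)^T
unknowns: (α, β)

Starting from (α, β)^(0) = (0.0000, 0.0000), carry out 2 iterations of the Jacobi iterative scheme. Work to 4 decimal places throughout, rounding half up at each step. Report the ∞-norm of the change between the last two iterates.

Iteration 1:
  α = (0 - (-3)·0.0000) / (7) = 0.0000
  β = (1 - (3)·0.0000) / (7) = 0.1429
Iteration 2:
  α = (0 - (-3)·0.1429) / (7) = 0.0612
  β = (1 - (3)·0.0000) / (7) = 0.1429
Change: (0.0612, 0.0000) → max |·| = 0.0612

0.0612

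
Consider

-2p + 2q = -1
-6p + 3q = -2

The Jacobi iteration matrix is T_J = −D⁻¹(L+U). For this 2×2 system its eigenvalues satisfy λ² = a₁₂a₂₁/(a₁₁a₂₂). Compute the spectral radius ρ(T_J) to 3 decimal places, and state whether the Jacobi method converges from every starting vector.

a₁₂a₂₁/(a₁₁a₂₂) = (2)·(-6) / ((-2)·(3)) = 2.000000
ρ = √|2.000000| = √2.000000 = 1.414
ρ > 1, so Jacobi diverges

1.414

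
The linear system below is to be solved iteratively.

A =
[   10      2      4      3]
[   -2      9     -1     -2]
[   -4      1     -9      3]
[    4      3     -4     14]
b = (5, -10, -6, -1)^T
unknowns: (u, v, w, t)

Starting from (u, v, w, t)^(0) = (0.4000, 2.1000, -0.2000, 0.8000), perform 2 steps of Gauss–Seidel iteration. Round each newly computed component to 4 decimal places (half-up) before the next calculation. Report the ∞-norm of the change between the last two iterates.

0.3086

Iteration 1:
  u = (5 - (2)·2.1000 - (4)·-0.2000 - (3)·0.8000) / (10) = -0.0800
  v = (-10 - (-2)·-0.0800 - (-1)·-0.2000 - (-2)·0.8000) / (9) = -0.9733
  w = (-6 - (-4)·-0.0800 - (1)·-0.9733 - (3)·0.8000) / (-9) = 0.8607
  t = (-1 - (4)·-0.0800 - (3)·-0.9733 - (-4)·0.8607) / (14) = 0.4059
Iteration 2:
  u = (5 - (2)·-0.9733 - (4)·0.8607 - (3)·0.4059) / (10) = 0.2286
  v = (-10 - (-2)·0.2286 - (-1)·0.8607 - (-2)·0.4059) / (9) = -0.8745
  w = (-6 - (-4)·0.2286 - (1)·-0.8745 - (3)·0.4059) / (-9) = 0.6032
  t = (-1 - (4)·0.2286 - (3)·-0.8745 - (-4)·0.6032) / (14) = 0.2230
Change: (0.3086, 0.0988, -0.2575, -0.1829) → max |·| = 0.3086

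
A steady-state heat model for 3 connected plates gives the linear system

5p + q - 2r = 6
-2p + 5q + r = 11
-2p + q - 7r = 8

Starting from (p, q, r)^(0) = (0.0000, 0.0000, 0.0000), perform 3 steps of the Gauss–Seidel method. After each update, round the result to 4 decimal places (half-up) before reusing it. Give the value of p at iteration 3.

Iteration 1:
  p = (6 - (1)·0.0000 - (-2)·0.0000) / (5) = 1.2000
  q = (11 - (-2)·1.2000 - (1)·0.0000) / (5) = 2.6800
  r = (8 - (-2)·1.2000 - (1)·2.6800) / (-7) = -1.1029
Iteration 2:
  p = (6 - (1)·2.6800 - (-2)·-1.1029) / (5) = 0.2228
  q = (11 - (-2)·0.2228 - (1)·-1.1029) / (5) = 2.5097
  r = (8 - (-2)·0.2228 - (1)·2.5097) / (-7) = -0.8480
Iteration 3:
  p = (6 - (1)·2.5097 - (-2)·-0.8480) / (5) = 0.3589
  q = (11 - (-2)·0.3589 - (1)·-0.8480) / (5) = 2.5132
  r = (8 - (-2)·0.3589 - (1)·2.5132) / (-7) = -0.8864

0.3589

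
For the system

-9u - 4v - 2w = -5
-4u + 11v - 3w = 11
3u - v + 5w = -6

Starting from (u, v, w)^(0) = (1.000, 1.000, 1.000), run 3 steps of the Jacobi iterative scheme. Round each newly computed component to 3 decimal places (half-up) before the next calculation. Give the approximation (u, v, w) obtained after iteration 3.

(0.502, 0.847, -1.206)

Iteration 1:
  u = (-5 - (-4)·1.000 - (-2)·1.000) / (-9) = -0.111
  v = (11 - (-4)·1.000 - (-3)·1.000) / (11) = 1.636
  w = (-6 - (3)·1.000 - (-1)·1.000) / (5) = -1.600
Iteration 2:
  u = (-5 - (-4)·1.636 - (-2)·-1.600) / (-9) = 0.184
  v = (11 - (-4)·-0.111 - (-3)·-1.600) / (11) = 0.523
  w = (-6 - (3)·-0.111 - (-1)·1.636) / (5) = -0.806
Iteration 3:
  u = (-5 - (-4)·0.523 - (-2)·-0.806) / (-9) = 0.502
  v = (11 - (-4)·0.184 - (-3)·-0.806) / (11) = 0.847
  w = (-6 - (3)·0.184 - (-1)·0.523) / (5) = -1.206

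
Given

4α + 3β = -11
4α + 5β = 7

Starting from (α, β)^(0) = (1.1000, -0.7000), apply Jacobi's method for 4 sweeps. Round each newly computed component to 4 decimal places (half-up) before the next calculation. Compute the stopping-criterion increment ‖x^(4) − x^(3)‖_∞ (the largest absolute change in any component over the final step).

1.5960

Iteration 1:
  α = (-11 - (3)·-0.7000) / (4) = -2.2250
  β = (7 - (4)·1.1000) / (5) = 0.5200
Iteration 2:
  α = (-11 - (3)·0.5200) / (4) = -3.1400
  β = (7 - (4)·-2.2250) / (5) = 3.1800
Iteration 3:
  α = (-11 - (3)·3.1800) / (4) = -5.1350
  β = (7 - (4)·-3.1400) / (5) = 3.9120
Iteration 4:
  α = (-11 - (3)·3.9120) / (4) = -5.6840
  β = (7 - (4)·-5.1350) / (5) = 5.5080
Change: (-0.5490, 1.5960) → max |·| = 1.5960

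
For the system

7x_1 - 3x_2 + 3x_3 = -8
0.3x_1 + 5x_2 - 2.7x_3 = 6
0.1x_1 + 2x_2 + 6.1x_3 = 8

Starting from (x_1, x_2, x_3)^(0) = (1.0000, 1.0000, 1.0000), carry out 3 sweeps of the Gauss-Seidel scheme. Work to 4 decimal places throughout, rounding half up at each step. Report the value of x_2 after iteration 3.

Iteration 1:
  x_1 = (-8 - (-3)·1.0000 - (3)·1.0000) / (7) = -1.1429
  x_2 = (6 - (0.3)·-1.1429 - (-2.7)·1.0000) / (5) = 1.8086
  x_3 = (8 - (0.1)·-1.1429 - (2)·1.8086) / (6.1) = 0.7372
Iteration 2:
  x_1 = (-8 - (-3)·1.8086 - (3)·0.7372) / (7) = -0.6837
  x_2 = (6 - (0.3)·-0.6837 - (-2.7)·0.7372) / (5) = 1.6391
  x_3 = (8 - (0.1)·-0.6837 - (2)·1.6391) / (6.1) = 0.7853
Iteration 3:
  x_1 = (-8 - (-3)·1.6391 - (3)·0.7853) / (7) = -0.7769
  x_2 = (6 - (0.3)·-0.7769 - (-2.7)·0.7853) / (5) = 1.6707
  x_3 = (8 - (0.1)·-0.7769 - (2)·1.6707) / (6.1) = 0.7764

1.6707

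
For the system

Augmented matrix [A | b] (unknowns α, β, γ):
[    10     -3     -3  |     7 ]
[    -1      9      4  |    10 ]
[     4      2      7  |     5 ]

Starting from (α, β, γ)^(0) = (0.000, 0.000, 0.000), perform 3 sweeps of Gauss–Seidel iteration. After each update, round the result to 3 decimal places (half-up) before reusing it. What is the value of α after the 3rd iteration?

Iteration 1:
  α = (7 - (-3)·0.000 - (-3)·0.000) / (10) = 0.700
  β = (10 - (-1)·0.700 - (4)·0.000) / (9) = 1.189
  γ = (5 - (4)·0.700 - (2)·1.189) / (7) = -0.025
Iteration 2:
  α = (7 - (-3)·1.189 - (-3)·-0.025) / (10) = 1.049
  β = (10 - (-1)·1.049 - (4)·-0.025) / (9) = 1.239
  γ = (5 - (4)·1.049 - (2)·1.239) / (7) = -0.239
Iteration 3:
  α = (7 - (-3)·1.239 - (-3)·-0.239) / (10) = 1.000
  β = (10 - (-1)·1.000 - (4)·-0.239) / (9) = 1.328
  γ = (5 - (4)·1.000 - (2)·1.328) / (7) = -0.237

1.000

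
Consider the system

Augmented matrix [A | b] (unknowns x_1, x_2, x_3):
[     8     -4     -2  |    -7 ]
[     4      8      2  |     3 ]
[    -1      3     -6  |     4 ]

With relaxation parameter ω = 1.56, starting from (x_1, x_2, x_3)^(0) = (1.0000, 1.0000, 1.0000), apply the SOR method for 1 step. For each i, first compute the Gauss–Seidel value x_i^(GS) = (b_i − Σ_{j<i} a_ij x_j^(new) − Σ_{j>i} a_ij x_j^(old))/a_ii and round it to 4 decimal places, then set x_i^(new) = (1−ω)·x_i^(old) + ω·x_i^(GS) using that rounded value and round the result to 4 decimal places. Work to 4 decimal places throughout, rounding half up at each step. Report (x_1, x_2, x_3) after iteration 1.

Iteration 1:
  x_1: GS value = (-7 - (-4)·1.0000 - (-2)·1.0000) / (8) = -0.1250;  x_1 ← (1−ω)·1.0000 + ω·-0.1250 = -0.7550
  x_2: GS value = (3 - (4)·-0.7550 - (2)·1.0000) / (8) = 0.5025;  x_2 ← (1−ω)·1.0000 + ω·0.5025 = 0.2239
  x_3: GS value = (4 - (-1)·-0.7550 - (3)·0.2239) / (-6) = -0.4289;  x_3 ← (1−ω)·1.0000 + ω·-0.4289 = -1.2291

(-0.7550, 0.2239, -1.2291)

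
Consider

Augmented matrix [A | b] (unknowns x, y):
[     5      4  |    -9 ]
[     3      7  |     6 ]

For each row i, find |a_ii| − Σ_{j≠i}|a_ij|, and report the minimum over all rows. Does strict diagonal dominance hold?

row 1: |5| − (4) = 1
row 2: |7| − (3) = 4
minimum over rows = 1 → strictly diagonally dominant (convergence guaranteed)

1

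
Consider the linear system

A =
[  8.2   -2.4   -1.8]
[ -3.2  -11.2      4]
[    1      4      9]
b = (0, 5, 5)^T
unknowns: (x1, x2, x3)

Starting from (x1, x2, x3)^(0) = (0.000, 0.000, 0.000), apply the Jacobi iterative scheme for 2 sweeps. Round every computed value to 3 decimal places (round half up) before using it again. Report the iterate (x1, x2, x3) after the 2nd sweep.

(-0.008, -0.248, 0.754)

Iteration 1:
  x1 = (0 - (-2.4)·0.000 - (-1.8)·0.000) / (8.2) = 0.000
  x2 = (5 - (-3.2)·0.000 - (4)·0.000) / (-11.2) = -0.446
  x3 = (5 - (1)·0.000 - (4)·0.000) / (9) = 0.556
Iteration 2:
  x1 = (0 - (-2.4)·-0.446 - (-1.8)·0.556) / (8.2) = -0.008
  x2 = (5 - (-3.2)·0.000 - (4)·0.556) / (-11.2) = -0.248
  x3 = (5 - (1)·0.000 - (4)·-0.446) / (9) = 0.754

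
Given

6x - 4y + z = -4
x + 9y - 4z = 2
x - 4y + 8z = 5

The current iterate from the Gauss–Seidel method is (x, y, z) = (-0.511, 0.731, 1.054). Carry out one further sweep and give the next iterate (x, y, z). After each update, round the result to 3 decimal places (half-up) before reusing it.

One sweep:
  x = (-4 - (-4)·0.731 - (1)·1.054) / (6) = -0.355
  y = (2 - (1)·-0.355 - (-4)·1.054) / (9) = 0.730
  z = (5 - (1)·-0.355 - (-4)·0.730) / (8) = 1.034

(-0.355, 0.730, 1.034)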